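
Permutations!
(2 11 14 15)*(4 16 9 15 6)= (2 11 14 6 4 16 9 15)= [0, 1, 11, 3, 16, 5, 4, 7, 8, 15, 10, 14, 12, 13, 6, 2, 9]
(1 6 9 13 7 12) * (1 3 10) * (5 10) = (1 6 9 13 7 12 3 5 10) = [0, 6, 2, 5, 4, 10, 9, 12, 8, 13, 1, 11, 3, 7]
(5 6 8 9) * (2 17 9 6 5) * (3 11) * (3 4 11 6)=(2 17 9)(3 6 8)(4 11)=[0, 1, 17, 6, 11, 5, 8, 7, 3, 2, 10, 4, 12, 13, 14, 15, 16, 9]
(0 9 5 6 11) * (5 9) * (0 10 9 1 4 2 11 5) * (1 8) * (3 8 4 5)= (1 5 6 3 8)(2 11 10 9 4)= [0, 5, 11, 8, 2, 6, 3, 7, 1, 4, 9, 10]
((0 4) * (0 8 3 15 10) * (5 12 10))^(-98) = (0 12 15 8)(3 4 10 5) = [12, 1, 2, 4, 10, 3, 6, 7, 0, 9, 5, 11, 15, 13, 14, 8]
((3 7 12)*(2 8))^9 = (12)(2 8) = [0, 1, 8, 3, 4, 5, 6, 7, 2, 9, 10, 11, 12]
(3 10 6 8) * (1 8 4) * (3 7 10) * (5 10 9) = (1 8 7 9 5 10 6 4) = [0, 8, 2, 3, 1, 10, 4, 9, 7, 5, 6]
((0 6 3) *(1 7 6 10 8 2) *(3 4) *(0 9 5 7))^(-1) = [1, 2, 8, 4, 6, 9, 7, 5, 10, 3, 0] = (0 1 2 8 10)(3 4 6 7 5 9)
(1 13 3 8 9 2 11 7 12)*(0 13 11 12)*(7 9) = (0 13 3 8 7)(1 11 9 2 12) = [13, 11, 12, 8, 4, 5, 6, 0, 7, 2, 10, 9, 1, 3]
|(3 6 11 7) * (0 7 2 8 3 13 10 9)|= 5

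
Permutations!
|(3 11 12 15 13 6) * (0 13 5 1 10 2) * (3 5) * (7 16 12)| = |(0 13 6 5 1 10 2)(3 11 7 16 12 15)| = 42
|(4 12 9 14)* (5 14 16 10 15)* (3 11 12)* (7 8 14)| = |(3 11 12 9 16 10 15 5 7 8 14 4)| = 12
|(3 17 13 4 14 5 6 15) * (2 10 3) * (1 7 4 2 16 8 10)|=14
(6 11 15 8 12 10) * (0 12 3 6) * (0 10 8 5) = (0 12 8 3 6 11 15 5) = [12, 1, 2, 6, 4, 0, 11, 7, 3, 9, 10, 15, 8, 13, 14, 5]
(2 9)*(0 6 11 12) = (0 6 11 12)(2 9) = [6, 1, 9, 3, 4, 5, 11, 7, 8, 2, 10, 12, 0]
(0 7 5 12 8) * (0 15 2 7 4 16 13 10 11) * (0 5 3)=(0 4 16 13 10 11 5 12 8 15 2 7 3)=[4, 1, 7, 0, 16, 12, 6, 3, 15, 9, 11, 5, 8, 10, 14, 2, 13]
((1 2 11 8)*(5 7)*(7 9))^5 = (1 2 11 8)(5 7 9) = [0, 2, 11, 3, 4, 7, 6, 9, 1, 5, 10, 8]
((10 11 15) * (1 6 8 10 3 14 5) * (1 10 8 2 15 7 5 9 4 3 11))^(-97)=(1 10 5 7 11 15 2 6)(3 4 9 14)=[0, 10, 6, 4, 9, 7, 1, 11, 8, 14, 5, 15, 12, 13, 3, 2]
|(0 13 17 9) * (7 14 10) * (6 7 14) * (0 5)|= 10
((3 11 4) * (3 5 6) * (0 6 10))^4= (0 4 6 5 3 10 11)= [4, 1, 2, 10, 6, 3, 5, 7, 8, 9, 11, 0]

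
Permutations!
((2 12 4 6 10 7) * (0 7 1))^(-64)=[0, 1, 2, 3, 4, 5, 6, 7, 8, 9, 10, 11, 12]=(12)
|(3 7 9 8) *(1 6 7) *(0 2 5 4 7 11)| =11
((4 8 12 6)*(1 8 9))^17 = (1 9 4 6 12 8) = [0, 9, 2, 3, 6, 5, 12, 7, 1, 4, 10, 11, 8]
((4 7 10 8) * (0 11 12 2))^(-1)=[2, 1, 12, 3, 8, 5, 6, 4, 10, 9, 7, 0, 11]=(0 2 12 11)(4 8 10 7)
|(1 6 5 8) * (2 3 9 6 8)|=|(1 8)(2 3 9 6 5)|=10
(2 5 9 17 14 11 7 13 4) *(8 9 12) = (2 5 12 8 9 17 14 11 7 13 4) = [0, 1, 5, 3, 2, 12, 6, 13, 9, 17, 10, 7, 8, 4, 11, 15, 16, 14]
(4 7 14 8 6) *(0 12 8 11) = [12, 1, 2, 3, 7, 5, 4, 14, 6, 9, 10, 0, 8, 13, 11] = (0 12 8 6 4 7 14 11)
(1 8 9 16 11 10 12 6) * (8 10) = (1 10 12 6)(8 9 16 11) = [0, 10, 2, 3, 4, 5, 1, 7, 9, 16, 12, 8, 6, 13, 14, 15, 11]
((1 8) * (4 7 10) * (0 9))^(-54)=[0, 1, 2, 3, 4, 5, 6, 7, 8, 9, 10]=(10)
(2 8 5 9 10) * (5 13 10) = (2 8 13 10)(5 9) = [0, 1, 8, 3, 4, 9, 6, 7, 13, 5, 2, 11, 12, 10]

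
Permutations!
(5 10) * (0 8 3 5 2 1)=(0 8 3 5 10 2 1)=[8, 0, 1, 5, 4, 10, 6, 7, 3, 9, 2]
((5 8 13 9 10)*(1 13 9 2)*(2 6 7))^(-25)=(13)(5 10 9 8)=[0, 1, 2, 3, 4, 10, 6, 7, 5, 8, 9, 11, 12, 13]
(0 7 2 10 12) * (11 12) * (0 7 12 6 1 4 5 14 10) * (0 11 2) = (0 12 7)(1 4 5 14 10 2 11 6) = [12, 4, 11, 3, 5, 14, 1, 0, 8, 9, 2, 6, 7, 13, 10]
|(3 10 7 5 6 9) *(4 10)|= |(3 4 10 7 5 6 9)|= 7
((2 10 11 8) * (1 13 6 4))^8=(13)=[0, 1, 2, 3, 4, 5, 6, 7, 8, 9, 10, 11, 12, 13]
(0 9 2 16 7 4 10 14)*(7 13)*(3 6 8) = [9, 1, 16, 6, 10, 5, 8, 4, 3, 2, 14, 11, 12, 7, 0, 15, 13] = (0 9 2 16 13 7 4 10 14)(3 6 8)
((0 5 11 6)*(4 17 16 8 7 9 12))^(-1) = (0 6 11 5)(4 12 9 7 8 16 17) = [6, 1, 2, 3, 12, 0, 11, 8, 16, 7, 10, 5, 9, 13, 14, 15, 17, 4]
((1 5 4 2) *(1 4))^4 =(5) =[0, 1, 2, 3, 4, 5]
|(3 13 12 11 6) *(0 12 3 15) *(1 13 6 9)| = |(0 12 11 9 1 13 3 6 15)| = 9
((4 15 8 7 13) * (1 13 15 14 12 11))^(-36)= (15)= [0, 1, 2, 3, 4, 5, 6, 7, 8, 9, 10, 11, 12, 13, 14, 15]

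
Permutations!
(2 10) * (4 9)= [0, 1, 10, 3, 9, 5, 6, 7, 8, 4, 2]= (2 10)(4 9)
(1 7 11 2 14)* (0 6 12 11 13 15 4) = (0 6 12 11 2 14 1 7 13 15 4) = [6, 7, 14, 3, 0, 5, 12, 13, 8, 9, 10, 2, 11, 15, 1, 4]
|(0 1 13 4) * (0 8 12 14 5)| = 8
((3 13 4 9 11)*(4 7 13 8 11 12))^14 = (13)(3 11 8)(4 12 9) = [0, 1, 2, 11, 12, 5, 6, 7, 3, 4, 10, 8, 9, 13]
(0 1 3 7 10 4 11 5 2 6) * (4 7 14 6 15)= (0 1 3 14 6)(2 15 4 11 5)(7 10)= [1, 3, 15, 14, 11, 2, 0, 10, 8, 9, 7, 5, 12, 13, 6, 4]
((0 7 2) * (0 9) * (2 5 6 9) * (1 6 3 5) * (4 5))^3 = (0 6 7 9 1) = [6, 0, 2, 3, 4, 5, 7, 9, 8, 1]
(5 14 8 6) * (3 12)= [0, 1, 2, 12, 4, 14, 5, 7, 6, 9, 10, 11, 3, 13, 8]= (3 12)(5 14 8 6)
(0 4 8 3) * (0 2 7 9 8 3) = (0 4 3 2 7 9 8) = [4, 1, 7, 2, 3, 5, 6, 9, 0, 8]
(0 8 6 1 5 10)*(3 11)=(0 8 6 1 5 10)(3 11)=[8, 5, 2, 11, 4, 10, 1, 7, 6, 9, 0, 3]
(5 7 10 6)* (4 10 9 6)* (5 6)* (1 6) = [0, 6, 2, 3, 10, 7, 1, 9, 8, 5, 4] = (1 6)(4 10)(5 7 9)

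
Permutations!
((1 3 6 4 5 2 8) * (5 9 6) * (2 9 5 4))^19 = [0, 5, 3, 9, 6, 2, 1, 7, 4, 8] = (1 5 2 3 9 8 4 6)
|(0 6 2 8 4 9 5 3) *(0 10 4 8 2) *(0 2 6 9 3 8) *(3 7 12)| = 20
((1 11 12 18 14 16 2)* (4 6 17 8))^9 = (1 12 14 2 11 18 16)(4 6 17 8) = [0, 12, 11, 3, 6, 5, 17, 7, 4, 9, 10, 18, 14, 13, 2, 15, 1, 8, 16]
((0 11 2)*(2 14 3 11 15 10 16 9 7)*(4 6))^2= (0 10 9 2 15 16 7)(3 14 11)= [10, 1, 15, 14, 4, 5, 6, 0, 8, 2, 9, 3, 12, 13, 11, 16, 7]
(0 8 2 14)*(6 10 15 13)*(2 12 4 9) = [8, 1, 14, 3, 9, 5, 10, 7, 12, 2, 15, 11, 4, 6, 0, 13] = (0 8 12 4 9 2 14)(6 10 15 13)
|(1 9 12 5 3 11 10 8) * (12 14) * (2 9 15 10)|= |(1 15 10 8)(2 9 14 12 5 3 11)|= 28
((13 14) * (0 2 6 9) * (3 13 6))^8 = [2, 1, 3, 13, 4, 5, 9, 7, 8, 0, 10, 11, 12, 14, 6] = (0 2 3 13 14 6 9)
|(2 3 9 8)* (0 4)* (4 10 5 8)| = |(0 10 5 8 2 3 9 4)| = 8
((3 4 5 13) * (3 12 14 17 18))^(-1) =(3 18 17 14 12 13 5 4) =[0, 1, 2, 18, 3, 4, 6, 7, 8, 9, 10, 11, 13, 5, 12, 15, 16, 14, 17]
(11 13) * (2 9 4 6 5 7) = (2 9 4 6 5 7)(11 13) = [0, 1, 9, 3, 6, 7, 5, 2, 8, 4, 10, 13, 12, 11]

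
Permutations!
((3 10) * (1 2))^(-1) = (1 2)(3 10) = [0, 2, 1, 10, 4, 5, 6, 7, 8, 9, 3]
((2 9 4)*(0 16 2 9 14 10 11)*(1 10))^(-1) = [11, 14, 16, 3, 9, 5, 6, 7, 8, 4, 1, 10, 12, 13, 2, 15, 0] = (0 11 10 1 14 2 16)(4 9)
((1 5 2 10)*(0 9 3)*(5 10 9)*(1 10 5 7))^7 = (10) = [0, 1, 2, 3, 4, 5, 6, 7, 8, 9, 10]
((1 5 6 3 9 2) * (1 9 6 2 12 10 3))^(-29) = (1 9 3 5 12 6 2 10) = [0, 9, 10, 5, 4, 12, 2, 7, 8, 3, 1, 11, 6]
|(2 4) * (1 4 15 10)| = 5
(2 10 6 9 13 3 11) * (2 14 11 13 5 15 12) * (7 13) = [0, 1, 10, 7, 4, 15, 9, 13, 8, 5, 6, 14, 2, 3, 11, 12] = (2 10 6 9 5 15 12)(3 7 13)(11 14)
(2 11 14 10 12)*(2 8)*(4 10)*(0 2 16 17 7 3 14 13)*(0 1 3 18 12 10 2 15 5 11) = (0 15 5 11 13 1 3 14 4 2)(7 18 12 8 16 17) = [15, 3, 0, 14, 2, 11, 6, 18, 16, 9, 10, 13, 8, 1, 4, 5, 17, 7, 12]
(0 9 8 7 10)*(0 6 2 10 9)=[0, 1, 10, 3, 4, 5, 2, 9, 7, 8, 6]=(2 10 6)(7 9 8)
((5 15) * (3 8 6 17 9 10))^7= [0, 1, 2, 8, 4, 15, 17, 7, 6, 10, 3, 11, 12, 13, 14, 5, 16, 9]= (3 8 6 17 9 10)(5 15)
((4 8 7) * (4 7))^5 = [0, 1, 2, 3, 8, 5, 6, 7, 4] = (4 8)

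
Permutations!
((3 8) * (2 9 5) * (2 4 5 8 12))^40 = (12) = [0, 1, 2, 3, 4, 5, 6, 7, 8, 9, 10, 11, 12]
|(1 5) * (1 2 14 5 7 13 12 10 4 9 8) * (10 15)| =|(1 7 13 12 15 10 4 9 8)(2 14 5)| =9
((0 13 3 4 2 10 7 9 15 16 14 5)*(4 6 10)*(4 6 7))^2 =(0 3 9 16 5 13 7 15 14)(2 10)(4 6) =[3, 1, 10, 9, 6, 13, 4, 15, 8, 16, 2, 11, 12, 7, 0, 14, 5]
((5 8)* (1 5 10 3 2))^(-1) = (1 2 3 10 8 5) = [0, 2, 3, 10, 4, 1, 6, 7, 5, 9, 8]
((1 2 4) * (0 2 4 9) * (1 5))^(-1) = (0 9 2)(1 5 4) = [9, 5, 0, 3, 1, 4, 6, 7, 8, 2]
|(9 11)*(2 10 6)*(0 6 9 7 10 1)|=4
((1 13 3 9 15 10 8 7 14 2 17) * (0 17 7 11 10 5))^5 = [9, 5, 14, 17, 4, 3, 6, 2, 10, 1, 11, 8, 12, 0, 7, 13, 16, 15] = (0 9 1 5 3 17 15 13)(2 14 7)(8 10 11)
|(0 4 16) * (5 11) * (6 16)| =4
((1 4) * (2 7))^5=(1 4)(2 7)=[0, 4, 7, 3, 1, 5, 6, 2]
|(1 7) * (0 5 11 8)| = 4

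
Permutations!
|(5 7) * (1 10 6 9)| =|(1 10 6 9)(5 7)| =4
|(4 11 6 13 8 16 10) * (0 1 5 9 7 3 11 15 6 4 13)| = 20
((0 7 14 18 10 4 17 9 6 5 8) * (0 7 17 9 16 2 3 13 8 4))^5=(0 13 10 3 18 2 14 16 7 17 8)(4 9 6 5)=[13, 1, 14, 18, 9, 4, 5, 17, 0, 6, 3, 11, 12, 10, 16, 15, 7, 8, 2]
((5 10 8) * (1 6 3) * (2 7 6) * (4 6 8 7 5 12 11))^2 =[0, 5, 10, 2, 3, 7, 1, 12, 11, 9, 8, 6, 4] =(1 5 7 12 4 3 2 10 8 11 6)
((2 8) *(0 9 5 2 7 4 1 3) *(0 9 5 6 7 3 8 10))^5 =[5, 7, 10, 1, 6, 2, 3, 9, 4, 8, 0] =(0 5 2 10)(1 7 9 8 4 6 3)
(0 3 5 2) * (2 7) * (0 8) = [3, 1, 8, 5, 4, 7, 6, 2, 0] = (0 3 5 7 2 8)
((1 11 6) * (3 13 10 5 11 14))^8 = (14) = [0, 1, 2, 3, 4, 5, 6, 7, 8, 9, 10, 11, 12, 13, 14]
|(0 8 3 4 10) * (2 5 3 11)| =8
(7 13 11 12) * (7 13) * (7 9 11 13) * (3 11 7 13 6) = (3 11 12 13 6)(7 9) = [0, 1, 2, 11, 4, 5, 3, 9, 8, 7, 10, 12, 13, 6]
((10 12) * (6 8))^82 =(12) =[0, 1, 2, 3, 4, 5, 6, 7, 8, 9, 10, 11, 12]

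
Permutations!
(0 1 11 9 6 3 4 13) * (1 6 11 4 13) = (0 6 3 13)(1 4)(9 11) = [6, 4, 2, 13, 1, 5, 3, 7, 8, 11, 10, 9, 12, 0]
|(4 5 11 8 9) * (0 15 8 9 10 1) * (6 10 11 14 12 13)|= 13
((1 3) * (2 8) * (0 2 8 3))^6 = (8)(0 3)(1 2) = [3, 2, 1, 0, 4, 5, 6, 7, 8]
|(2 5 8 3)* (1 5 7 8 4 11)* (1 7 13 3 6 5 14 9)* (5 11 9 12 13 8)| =|(1 14 12 13 3 2 8 6 11 7 5 4 9)| =13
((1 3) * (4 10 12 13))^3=(1 3)(4 13 12 10)=[0, 3, 2, 1, 13, 5, 6, 7, 8, 9, 4, 11, 10, 12]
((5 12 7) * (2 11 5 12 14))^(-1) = [0, 1, 14, 3, 4, 11, 6, 12, 8, 9, 10, 2, 7, 13, 5] = (2 14 5 11)(7 12)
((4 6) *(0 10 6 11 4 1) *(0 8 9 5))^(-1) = (0 5 9 8 1 6 10)(4 11) = [5, 6, 2, 3, 11, 9, 10, 7, 1, 8, 0, 4]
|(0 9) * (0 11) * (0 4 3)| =5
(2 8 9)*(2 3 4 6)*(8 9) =(2 9 3 4 6) =[0, 1, 9, 4, 6, 5, 2, 7, 8, 3]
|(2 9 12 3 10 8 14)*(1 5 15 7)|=|(1 5 15 7)(2 9 12 3 10 8 14)|=28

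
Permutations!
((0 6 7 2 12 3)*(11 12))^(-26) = (0 7 11 3 6 2 12) = [7, 1, 12, 6, 4, 5, 2, 11, 8, 9, 10, 3, 0]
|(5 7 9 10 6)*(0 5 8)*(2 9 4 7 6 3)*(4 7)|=|(0 5 6 8)(2 9 10 3)|=4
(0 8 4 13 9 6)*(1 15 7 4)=(0 8 1 15 7 4 13 9 6)=[8, 15, 2, 3, 13, 5, 0, 4, 1, 6, 10, 11, 12, 9, 14, 7]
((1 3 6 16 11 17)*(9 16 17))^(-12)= (17)= [0, 1, 2, 3, 4, 5, 6, 7, 8, 9, 10, 11, 12, 13, 14, 15, 16, 17]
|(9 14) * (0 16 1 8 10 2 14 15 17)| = 10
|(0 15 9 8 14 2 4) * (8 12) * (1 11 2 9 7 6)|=8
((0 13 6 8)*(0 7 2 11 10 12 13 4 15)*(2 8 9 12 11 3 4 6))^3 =(0 12 3)(2 15 9)(4 6 13)(7 8)(10 11) =[12, 1, 15, 0, 6, 5, 13, 8, 7, 2, 11, 10, 3, 4, 14, 9]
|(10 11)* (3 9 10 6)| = |(3 9 10 11 6)| = 5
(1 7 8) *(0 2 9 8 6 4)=(0 2 9 8 1 7 6 4)=[2, 7, 9, 3, 0, 5, 4, 6, 1, 8]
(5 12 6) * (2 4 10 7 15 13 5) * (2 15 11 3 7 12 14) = (2 4 10 12 6 15 13 5 14)(3 7 11) = [0, 1, 4, 7, 10, 14, 15, 11, 8, 9, 12, 3, 6, 5, 2, 13]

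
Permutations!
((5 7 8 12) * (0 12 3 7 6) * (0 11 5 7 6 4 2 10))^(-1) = (0 10 2 4 5 11 6 3 8 7 12) = [10, 1, 4, 8, 5, 11, 3, 12, 7, 9, 2, 6, 0]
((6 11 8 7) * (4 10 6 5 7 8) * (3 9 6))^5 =(3 10 4 11 6 9)(5 7) =[0, 1, 2, 10, 11, 7, 9, 5, 8, 3, 4, 6]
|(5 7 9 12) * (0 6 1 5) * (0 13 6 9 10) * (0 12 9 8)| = |(0 8)(1 5 7 10 12 13 6)| = 14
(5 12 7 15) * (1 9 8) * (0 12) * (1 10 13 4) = (0 12 7 15 5)(1 9 8 10 13 4) = [12, 9, 2, 3, 1, 0, 6, 15, 10, 8, 13, 11, 7, 4, 14, 5]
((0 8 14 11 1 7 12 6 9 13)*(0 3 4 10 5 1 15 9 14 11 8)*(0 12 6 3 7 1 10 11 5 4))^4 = (0 12 3)(4 13 8 11 7 5 15 6 10 9 14) = [12, 1, 2, 0, 13, 15, 10, 5, 11, 14, 9, 7, 3, 8, 4, 6]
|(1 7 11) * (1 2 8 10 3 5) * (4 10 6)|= |(1 7 11 2 8 6 4 10 3 5)|= 10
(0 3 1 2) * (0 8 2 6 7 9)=(0 3 1 6 7 9)(2 8)=[3, 6, 8, 1, 4, 5, 7, 9, 2, 0]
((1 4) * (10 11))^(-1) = (1 4)(10 11) = [0, 4, 2, 3, 1, 5, 6, 7, 8, 9, 11, 10]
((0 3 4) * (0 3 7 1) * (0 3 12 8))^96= [12, 0, 2, 7, 1, 5, 6, 8, 4, 9, 10, 11, 3]= (0 12 3 7 8 4 1)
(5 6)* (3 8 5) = [0, 1, 2, 8, 4, 6, 3, 7, 5] = (3 8 5 6)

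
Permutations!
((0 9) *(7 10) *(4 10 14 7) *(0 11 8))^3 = (0 8 11 9)(4 10)(7 14) = [8, 1, 2, 3, 10, 5, 6, 14, 11, 0, 4, 9, 12, 13, 7]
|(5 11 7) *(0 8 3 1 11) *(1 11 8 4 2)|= 9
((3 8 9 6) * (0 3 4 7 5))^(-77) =[9, 1, 2, 6, 0, 8, 5, 3, 4, 7] =(0 9 7 3 6 5 8 4)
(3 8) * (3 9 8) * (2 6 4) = (2 6 4)(8 9) = [0, 1, 6, 3, 2, 5, 4, 7, 9, 8]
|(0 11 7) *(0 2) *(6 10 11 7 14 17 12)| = |(0 7 2)(6 10 11 14 17 12)| = 6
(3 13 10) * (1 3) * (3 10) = (1 10)(3 13) = [0, 10, 2, 13, 4, 5, 6, 7, 8, 9, 1, 11, 12, 3]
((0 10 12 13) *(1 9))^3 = [13, 9, 2, 3, 4, 5, 6, 7, 8, 1, 0, 11, 10, 12] = (0 13 12 10)(1 9)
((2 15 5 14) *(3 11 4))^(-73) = (2 14 5 15)(3 4 11) = [0, 1, 14, 4, 11, 15, 6, 7, 8, 9, 10, 3, 12, 13, 5, 2]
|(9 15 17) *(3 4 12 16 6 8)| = |(3 4 12 16 6 8)(9 15 17)| = 6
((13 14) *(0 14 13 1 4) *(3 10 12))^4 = (14)(3 10 12) = [0, 1, 2, 10, 4, 5, 6, 7, 8, 9, 12, 11, 3, 13, 14]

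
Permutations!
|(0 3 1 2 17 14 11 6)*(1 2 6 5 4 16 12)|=|(0 3 2 17 14 11 5 4 16 12 1 6)|=12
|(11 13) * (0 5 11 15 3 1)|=7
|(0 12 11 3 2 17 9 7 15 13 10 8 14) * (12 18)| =14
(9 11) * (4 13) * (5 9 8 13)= (4 5 9 11 8 13)= [0, 1, 2, 3, 5, 9, 6, 7, 13, 11, 10, 8, 12, 4]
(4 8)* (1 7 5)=(1 7 5)(4 8)=[0, 7, 2, 3, 8, 1, 6, 5, 4]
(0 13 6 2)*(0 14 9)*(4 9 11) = (0 13 6 2 14 11 4 9) = [13, 1, 14, 3, 9, 5, 2, 7, 8, 0, 10, 4, 12, 6, 11]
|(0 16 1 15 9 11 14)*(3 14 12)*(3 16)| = |(0 3 14)(1 15 9 11 12 16)| = 6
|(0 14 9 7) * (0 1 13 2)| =7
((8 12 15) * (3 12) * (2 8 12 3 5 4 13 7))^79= [0, 1, 8, 3, 13, 4, 6, 2, 5, 9, 10, 11, 15, 7, 14, 12]= (2 8 5 4 13 7)(12 15)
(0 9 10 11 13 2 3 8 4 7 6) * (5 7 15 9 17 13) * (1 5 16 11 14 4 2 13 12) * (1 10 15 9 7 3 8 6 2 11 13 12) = (0 17 1 5 3 6)(2 8 11 16 13 12 10 14 4 9 15 7) = [17, 5, 8, 6, 9, 3, 0, 2, 11, 15, 14, 16, 10, 12, 4, 7, 13, 1]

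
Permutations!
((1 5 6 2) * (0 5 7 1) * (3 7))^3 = (7)(0 2 6 5) = [2, 1, 6, 3, 4, 0, 5, 7]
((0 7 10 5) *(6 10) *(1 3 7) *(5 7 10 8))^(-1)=[5, 0, 2, 1, 4, 8, 7, 10, 6, 9, 3]=(0 5 8 6 7 10 3 1)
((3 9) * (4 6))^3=(3 9)(4 6)=[0, 1, 2, 9, 6, 5, 4, 7, 8, 3]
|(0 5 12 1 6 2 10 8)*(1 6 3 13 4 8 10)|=|(0 5 12 6 2 1 3 13 4 8)|=10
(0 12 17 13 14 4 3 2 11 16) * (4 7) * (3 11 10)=[12, 1, 10, 2, 11, 5, 6, 4, 8, 9, 3, 16, 17, 14, 7, 15, 0, 13]=(0 12 17 13 14 7 4 11 16)(2 10 3)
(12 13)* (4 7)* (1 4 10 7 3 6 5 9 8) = [0, 4, 2, 6, 3, 9, 5, 10, 1, 8, 7, 11, 13, 12] = (1 4 3 6 5 9 8)(7 10)(12 13)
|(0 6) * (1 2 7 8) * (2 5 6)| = 7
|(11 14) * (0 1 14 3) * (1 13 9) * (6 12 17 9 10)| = |(0 13 10 6 12 17 9 1 14 11 3)| = 11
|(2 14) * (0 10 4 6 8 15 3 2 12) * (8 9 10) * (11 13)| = |(0 8 15 3 2 14 12)(4 6 9 10)(11 13)| = 28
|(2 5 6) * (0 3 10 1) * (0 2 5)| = |(0 3 10 1 2)(5 6)| = 10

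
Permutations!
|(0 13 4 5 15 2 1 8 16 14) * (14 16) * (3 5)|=10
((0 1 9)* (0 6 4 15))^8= (0 9 4)(1 6 15)= [9, 6, 2, 3, 0, 5, 15, 7, 8, 4, 10, 11, 12, 13, 14, 1]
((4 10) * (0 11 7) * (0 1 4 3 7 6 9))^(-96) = (11)(1 7 3 10 4) = [0, 7, 2, 10, 1, 5, 6, 3, 8, 9, 4, 11]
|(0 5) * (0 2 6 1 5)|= |(1 5 2 6)|= 4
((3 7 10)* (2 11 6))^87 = (11) = [0, 1, 2, 3, 4, 5, 6, 7, 8, 9, 10, 11]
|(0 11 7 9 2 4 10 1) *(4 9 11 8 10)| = |(0 8 10 1)(2 9)(7 11)| = 4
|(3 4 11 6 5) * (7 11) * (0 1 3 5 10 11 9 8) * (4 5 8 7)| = |(0 1 3 5 8)(6 10 11)(7 9)| = 30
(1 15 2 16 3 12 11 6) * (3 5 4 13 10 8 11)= (1 15 2 16 5 4 13 10 8 11 6)(3 12)= [0, 15, 16, 12, 13, 4, 1, 7, 11, 9, 8, 6, 3, 10, 14, 2, 5]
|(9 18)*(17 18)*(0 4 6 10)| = |(0 4 6 10)(9 17 18)| = 12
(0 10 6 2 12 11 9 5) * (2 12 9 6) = (0 10 2 9 5)(6 12 11) = [10, 1, 9, 3, 4, 0, 12, 7, 8, 5, 2, 6, 11]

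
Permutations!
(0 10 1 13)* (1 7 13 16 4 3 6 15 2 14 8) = (0 10 7 13)(1 16 4 3 6 15 2 14 8) = [10, 16, 14, 6, 3, 5, 15, 13, 1, 9, 7, 11, 12, 0, 8, 2, 4]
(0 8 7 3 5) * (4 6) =(0 8 7 3 5)(4 6) =[8, 1, 2, 5, 6, 0, 4, 3, 7]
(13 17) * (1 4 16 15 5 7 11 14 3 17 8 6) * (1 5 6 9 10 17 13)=[0, 4, 2, 13, 16, 7, 5, 11, 9, 10, 17, 14, 12, 8, 3, 6, 15, 1]=(1 4 16 15 6 5 7 11 14 3 13 8 9 10 17)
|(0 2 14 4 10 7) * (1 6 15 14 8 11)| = 11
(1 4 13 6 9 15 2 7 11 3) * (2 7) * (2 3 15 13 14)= (1 4 14 2 3)(6 9 13)(7 11 15)= [0, 4, 3, 1, 14, 5, 9, 11, 8, 13, 10, 15, 12, 6, 2, 7]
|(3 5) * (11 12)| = 2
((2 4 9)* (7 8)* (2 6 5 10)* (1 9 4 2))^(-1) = (1 10 5 6 9)(7 8) = [0, 10, 2, 3, 4, 6, 9, 8, 7, 1, 5]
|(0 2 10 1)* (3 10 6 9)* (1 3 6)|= |(0 2 1)(3 10)(6 9)|= 6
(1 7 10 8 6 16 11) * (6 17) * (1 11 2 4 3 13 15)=[0, 7, 4, 13, 3, 5, 16, 10, 17, 9, 8, 11, 12, 15, 14, 1, 2, 6]=(1 7 10 8 17 6 16 2 4 3 13 15)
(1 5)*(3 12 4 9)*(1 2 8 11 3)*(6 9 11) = (1 5 2 8 6 9)(3 12 4 11) = [0, 5, 8, 12, 11, 2, 9, 7, 6, 1, 10, 3, 4]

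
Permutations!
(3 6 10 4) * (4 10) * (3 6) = (10)(4 6) = [0, 1, 2, 3, 6, 5, 4, 7, 8, 9, 10]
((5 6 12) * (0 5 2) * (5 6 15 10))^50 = [12, 1, 6, 3, 4, 10, 2, 7, 8, 9, 15, 11, 0, 13, 14, 5] = (0 12)(2 6)(5 10 15)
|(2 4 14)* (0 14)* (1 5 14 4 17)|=10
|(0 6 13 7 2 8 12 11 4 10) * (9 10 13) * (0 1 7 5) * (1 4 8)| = |(0 6 9 10 4 13 5)(1 7 2)(8 12 11)| = 21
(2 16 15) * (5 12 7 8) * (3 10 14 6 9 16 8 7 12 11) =(2 8 5 11 3 10 14 6 9 16 15) =[0, 1, 8, 10, 4, 11, 9, 7, 5, 16, 14, 3, 12, 13, 6, 2, 15]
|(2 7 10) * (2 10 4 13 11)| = 5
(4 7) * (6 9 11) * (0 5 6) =(0 5 6 9 11)(4 7) =[5, 1, 2, 3, 7, 6, 9, 4, 8, 11, 10, 0]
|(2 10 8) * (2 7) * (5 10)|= |(2 5 10 8 7)|= 5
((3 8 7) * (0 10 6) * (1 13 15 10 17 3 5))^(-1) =(0 6 10 15 13 1 5 7 8 3 17) =[6, 5, 2, 17, 4, 7, 10, 8, 3, 9, 15, 11, 12, 1, 14, 13, 16, 0]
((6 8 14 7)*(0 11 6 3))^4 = (0 14 11 7 6 3 8) = [14, 1, 2, 8, 4, 5, 3, 6, 0, 9, 10, 7, 12, 13, 11]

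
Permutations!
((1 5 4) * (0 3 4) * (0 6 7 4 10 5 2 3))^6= (1 7 5 3)(2 4 6 10)= [0, 7, 4, 1, 6, 3, 10, 5, 8, 9, 2]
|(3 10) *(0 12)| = |(0 12)(3 10)| = 2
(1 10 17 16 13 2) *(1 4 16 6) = (1 10 17 6)(2 4 16 13) = [0, 10, 4, 3, 16, 5, 1, 7, 8, 9, 17, 11, 12, 2, 14, 15, 13, 6]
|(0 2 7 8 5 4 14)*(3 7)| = |(0 2 3 7 8 5 4 14)| = 8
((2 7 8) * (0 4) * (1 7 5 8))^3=(8)(0 4)(1 7)=[4, 7, 2, 3, 0, 5, 6, 1, 8]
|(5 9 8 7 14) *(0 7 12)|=7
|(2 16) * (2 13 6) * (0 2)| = |(0 2 16 13 6)| = 5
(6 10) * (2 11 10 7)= (2 11 10 6 7)= [0, 1, 11, 3, 4, 5, 7, 2, 8, 9, 6, 10]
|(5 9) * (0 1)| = 2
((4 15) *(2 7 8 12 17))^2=(2 8 17 7 12)=[0, 1, 8, 3, 4, 5, 6, 12, 17, 9, 10, 11, 2, 13, 14, 15, 16, 7]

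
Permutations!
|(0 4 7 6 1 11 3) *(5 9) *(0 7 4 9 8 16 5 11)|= |(0 9 11 3 7 6 1)(5 8 16)|= 21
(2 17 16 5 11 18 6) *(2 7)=(2 17 16 5 11 18 6 7)=[0, 1, 17, 3, 4, 11, 7, 2, 8, 9, 10, 18, 12, 13, 14, 15, 5, 16, 6]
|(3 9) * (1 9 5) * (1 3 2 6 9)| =|(2 6 9)(3 5)| =6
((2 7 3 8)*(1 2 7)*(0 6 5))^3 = [0, 2, 1, 3, 4, 5, 6, 7, 8] = (8)(1 2)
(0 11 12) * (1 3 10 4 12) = (0 11 1 3 10 4 12) = [11, 3, 2, 10, 12, 5, 6, 7, 8, 9, 4, 1, 0]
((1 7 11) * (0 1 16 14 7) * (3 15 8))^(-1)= [1, 0, 2, 8, 4, 5, 6, 14, 15, 9, 10, 7, 12, 13, 16, 3, 11]= (0 1)(3 8 15)(7 14 16 11)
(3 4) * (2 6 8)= [0, 1, 6, 4, 3, 5, 8, 7, 2]= (2 6 8)(3 4)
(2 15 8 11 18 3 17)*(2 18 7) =(2 15 8 11 7)(3 17 18) =[0, 1, 15, 17, 4, 5, 6, 2, 11, 9, 10, 7, 12, 13, 14, 8, 16, 18, 3]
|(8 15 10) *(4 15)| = 4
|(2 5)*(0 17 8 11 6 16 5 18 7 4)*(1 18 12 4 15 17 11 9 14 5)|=|(0 11 6 16 1 18 7 15 17 8 9 14 5 2 12 4)|=16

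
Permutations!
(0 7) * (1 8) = (0 7)(1 8) = [7, 8, 2, 3, 4, 5, 6, 0, 1]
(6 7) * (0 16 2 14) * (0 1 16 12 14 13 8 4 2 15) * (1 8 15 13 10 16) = (0 12 14 8 4 2 10 16 13 15)(6 7) = [12, 1, 10, 3, 2, 5, 7, 6, 4, 9, 16, 11, 14, 15, 8, 0, 13]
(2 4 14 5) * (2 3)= (2 4 14 5 3)= [0, 1, 4, 2, 14, 3, 6, 7, 8, 9, 10, 11, 12, 13, 5]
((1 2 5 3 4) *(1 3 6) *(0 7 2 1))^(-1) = (0 6 5 2 7)(3 4) = [6, 1, 7, 4, 3, 2, 5, 0]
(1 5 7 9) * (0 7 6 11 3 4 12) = [7, 5, 2, 4, 12, 6, 11, 9, 8, 1, 10, 3, 0] = (0 7 9 1 5 6 11 3 4 12)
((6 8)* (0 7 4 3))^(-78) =(8)(0 4)(3 7) =[4, 1, 2, 7, 0, 5, 6, 3, 8]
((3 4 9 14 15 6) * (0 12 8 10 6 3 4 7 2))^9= [3, 1, 15, 9, 8, 5, 12, 14, 2, 10, 0, 11, 7, 13, 6, 4]= (0 3 9 10)(2 15 4 8)(6 12 7 14)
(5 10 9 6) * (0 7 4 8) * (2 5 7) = [2, 1, 5, 3, 8, 10, 7, 4, 0, 6, 9] = (0 2 5 10 9 6 7 4 8)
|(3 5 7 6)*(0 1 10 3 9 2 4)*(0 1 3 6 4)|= |(0 3 5 7 4 1 10 6 9 2)|= 10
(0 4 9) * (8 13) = (0 4 9)(8 13) = [4, 1, 2, 3, 9, 5, 6, 7, 13, 0, 10, 11, 12, 8]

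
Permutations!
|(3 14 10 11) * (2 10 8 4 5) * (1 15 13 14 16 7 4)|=40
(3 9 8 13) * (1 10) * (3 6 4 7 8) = (1 10)(3 9)(4 7 8 13 6) = [0, 10, 2, 9, 7, 5, 4, 8, 13, 3, 1, 11, 12, 6]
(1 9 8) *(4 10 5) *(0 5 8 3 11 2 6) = (0 5 4 10 8 1 9 3 11 2 6) = [5, 9, 6, 11, 10, 4, 0, 7, 1, 3, 8, 2]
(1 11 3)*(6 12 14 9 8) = (1 11 3)(6 12 14 9 8) = [0, 11, 2, 1, 4, 5, 12, 7, 6, 8, 10, 3, 14, 13, 9]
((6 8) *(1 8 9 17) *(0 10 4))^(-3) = (1 6 17 8 9) = [0, 6, 2, 3, 4, 5, 17, 7, 9, 1, 10, 11, 12, 13, 14, 15, 16, 8]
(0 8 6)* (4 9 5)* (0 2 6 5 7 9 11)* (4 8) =(0 4 11)(2 6)(5 8)(7 9) =[4, 1, 6, 3, 11, 8, 2, 9, 5, 7, 10, 0]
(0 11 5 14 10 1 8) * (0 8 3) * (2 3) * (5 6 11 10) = [10, 2, 3, 0, 4, 14, 11, 7, 8, 9, 1, 6, 12, 13, 5] = (0 10 1 2 3)(5 14)(6 11)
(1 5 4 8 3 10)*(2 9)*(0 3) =[3, 5, 9, 10, 8, 4, 6, 7, 0, 2, 1] =(0 3 10 1 5 4 8)(2 9)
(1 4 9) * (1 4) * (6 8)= (4 9)(6 8)= [0, 1, 2, 3, 9, 5, 8, 7, 6, 4]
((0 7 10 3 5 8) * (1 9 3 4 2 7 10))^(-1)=[8, 7, 4, 9, 10, 3, 6, 2, 5, 1, 0]=(0 8 5 3 9 1 7 2 4 10)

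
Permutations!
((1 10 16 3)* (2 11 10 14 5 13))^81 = (16) = [0, 1, 2, 3, 4, 5, 6, 7, 8, 9, 10, 11, 12, 13, 14, 15, 16]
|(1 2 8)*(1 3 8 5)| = 6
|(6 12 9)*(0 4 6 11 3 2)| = |(0 4 6 12 9 11 3 2)| = 8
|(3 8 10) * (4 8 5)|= |(3 5 4 8 10)|= 5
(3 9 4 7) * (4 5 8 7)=(3 9 5 8 7)=[0, 1, 2, 9, 4, 8, 6, 3, 7, 5]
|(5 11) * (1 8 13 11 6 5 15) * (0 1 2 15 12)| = |(0 1 8 13 11 12)(2 15)(5 6)| = 6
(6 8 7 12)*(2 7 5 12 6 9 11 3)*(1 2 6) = [0, 2, 7, 6, 4, 12, 8, 1, 5, 11, 10, 3, 9] = (1 2 7)(3 6 8 5 12 9 11)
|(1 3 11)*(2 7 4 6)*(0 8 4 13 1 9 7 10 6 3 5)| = |(0 8 4 3 11 9 7 13 1 5)(2 10 6)| = 30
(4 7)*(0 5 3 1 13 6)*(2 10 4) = (0 5 3 1 13 6)(2 10 4 7) = [5, 13, 10, 1, 7, 3, 0, 2, 8, 9, 4, 11, 12, 6]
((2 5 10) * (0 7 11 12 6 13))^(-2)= [6, 1, 5, 3, 4, 10, 11, 13, 8, 9, 2, 0, 7, 12]= (0 6 11)(2 5 10)(7 13 12)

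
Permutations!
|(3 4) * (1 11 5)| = |(1 11 5)(3 4)| = 6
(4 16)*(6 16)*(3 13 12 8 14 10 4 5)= [0, 1, 2, 13, 6, 3, 16, 7, 14, 9, 4, 11, 8, 12, 10, 15, 5]= (3 13 12 8 14 10 4 6 16 5)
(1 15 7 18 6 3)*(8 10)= (1 15 7 18 6 3)(8 10)= [0, 15, 2, 1, 4, 5, 3, 18, 10, 9, 8, 11, 12, 13, 14, 7, 16, 17, 6]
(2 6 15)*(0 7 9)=(0 7 9)(2 6 15)=[7, 1, 6, 3, 4, 5, 15, 9, 8, 0, 10, 11, 12, 13, 14, 2]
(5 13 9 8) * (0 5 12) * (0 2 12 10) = (0 5 13 9 8 10)(2 12) = [5, 1, 12, 3, 4, 13, 6, 7, 10, 8, 0, 11, 2, 9]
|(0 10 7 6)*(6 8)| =|(0 10 7 8 6)| =5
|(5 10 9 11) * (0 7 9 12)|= |(0 7 9 11 5 10 12)|= 7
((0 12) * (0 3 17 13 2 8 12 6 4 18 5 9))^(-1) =(0 9 5 18 4 6)(2 13 17 3 12 8) =[9, 1, 13, 12, 6, 18, 0, 7, 2, 5, 10, 11, 8, 17, 14, 15, 16, 3, 4]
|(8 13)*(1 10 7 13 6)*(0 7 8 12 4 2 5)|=|(0 7 13 12 4 2 5)(1 10 8 6)|=28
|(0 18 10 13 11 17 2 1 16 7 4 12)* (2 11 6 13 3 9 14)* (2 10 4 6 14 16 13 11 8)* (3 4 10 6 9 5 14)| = |(0 18 10 4 12)(1 13 3 5 14 6 11 17 8 2)(7 9 16)| = 30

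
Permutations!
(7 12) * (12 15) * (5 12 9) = (5 12 7 15 9) = [0, 1, 2, 3, 4, 12, 6, 15, 8, 5, 10, 11, 7, 13, 14, 9]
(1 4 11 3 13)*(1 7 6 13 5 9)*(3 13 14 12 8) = (1 4 11 13 7 6 14 12 8 3 5 9) = [0, 4, 2, 5, 11, 9, 14, 6, 3, 1, 10, 13, 8, 7, 12]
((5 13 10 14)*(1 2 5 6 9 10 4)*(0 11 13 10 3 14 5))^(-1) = (0 2 1 4 13 11)(3 9 6 14)(5 10) = [2, 4, 1, 9, 13, 10, 14, 7, 8, 6, 5, 0, 12, 11, 3]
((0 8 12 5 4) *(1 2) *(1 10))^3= (0 5 8 4 12)= [5, 1, 2, 3, 12, 8, 6, 7, 4, 9, 10, 11, 0]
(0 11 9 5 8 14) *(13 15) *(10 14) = (0 11 9 5 8 10 14)(13 15) = [11, 1, 2, 3, 4, 8, 6, 7, 10, 5, 14, 9, 12, 15, 0, 13]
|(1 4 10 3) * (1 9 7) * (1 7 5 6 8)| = |(1 4 10 3 9 5 6 8)| = 8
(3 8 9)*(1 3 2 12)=(1 3 8 9 2 12)=[0, 3, 12, 8, 4, 5, 6, 7, 9, 2, 10, 11, 1]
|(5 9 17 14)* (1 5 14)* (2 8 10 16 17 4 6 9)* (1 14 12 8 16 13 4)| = 13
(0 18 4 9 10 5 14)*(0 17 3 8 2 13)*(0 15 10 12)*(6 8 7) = (0 18 4 9 12)(2 13 15 10 5 14 17 3 7 6 8) = [18, 1, 13, 7, 9, 14, 8, 6, 2, 12, 5, 11, 0, 15, 17, 10, 16, 3, 4]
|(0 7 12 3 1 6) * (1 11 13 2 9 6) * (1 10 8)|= |(0 7 12 3 11 13 2 9 6)(1 10 8)|= 9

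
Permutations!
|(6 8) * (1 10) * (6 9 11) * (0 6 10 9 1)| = |(0 6 8 1 9 11 10)| = 7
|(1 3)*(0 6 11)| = |(0 6 11)(1 3)| = 6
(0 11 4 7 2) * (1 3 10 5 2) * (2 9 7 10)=(0 11 4 10 5 9 7 1 3 2)=[11, 3, 0, 2, 10, 9, 6, 1, 8, 7, 5, 4]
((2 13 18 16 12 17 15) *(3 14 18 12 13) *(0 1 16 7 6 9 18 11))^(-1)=(0 11 14 3 2 15 17 12 13 16 1)(6 7 18 9)=[11, 0, 15, 2, 4, 5, 7, 18, 8, 6, 10, 14, 13, 16, 3, 17, 1, 12, 9]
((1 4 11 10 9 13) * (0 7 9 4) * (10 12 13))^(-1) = [1, 13, 2, 3, 10, 5, 6, 0, 8, 7, 9, 4, 11, 12] = (0 1 13 12 11 4 10 9 7)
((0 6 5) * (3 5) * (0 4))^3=(0 5 6 4 3)=[5, 1, 2, 0, 3, 6, 4]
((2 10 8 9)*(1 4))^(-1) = [0, 4, 9, 3, 1, 5, 6, 7, 10, 8, 2] = (1 4)(2 9 8 10)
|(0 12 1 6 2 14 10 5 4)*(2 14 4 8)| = 10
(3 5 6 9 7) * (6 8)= (3 5 8 6 9 7)= [0, 1, 2, 5, 4, 8, 9, 3, 6, 7]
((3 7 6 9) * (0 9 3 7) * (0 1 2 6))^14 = [7, 6, 3, 2, 4, 5, 1, 9, 8, 0] = (0 7 9)(1 6)(2 3)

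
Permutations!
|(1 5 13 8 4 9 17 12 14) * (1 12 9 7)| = |(1 5 13 8 4 7)(9 17)(12 14)| = 6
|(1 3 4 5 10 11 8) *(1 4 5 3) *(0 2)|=6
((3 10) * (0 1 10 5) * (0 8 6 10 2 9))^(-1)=(0 9 2 1)(3 10 6 8 5)=[9, 0, 1, 10, 4, 3, 8, 7, 5, 2, 6]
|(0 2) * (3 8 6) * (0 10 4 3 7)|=|(0 2 10 4 3 8 6 7)|=8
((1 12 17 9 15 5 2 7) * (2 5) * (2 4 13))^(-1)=[0, 7, 13, 3, 15, 5, 6, 2, 8, 17, 10, 11, 1, 4, 14, 9, 16, 12]=(1 7 2 13 4 15 9 17 12)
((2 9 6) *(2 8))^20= [0, 1, 2, 3, 4, 5, 6, 7, 8, 9]= (9)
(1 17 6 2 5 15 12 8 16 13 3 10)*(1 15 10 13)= (1 17 6 2 5 10 15 12 8 16)(3 13)= [0, 17, 5, 13, 4, 10, 2, 7, 16, 9, 15, 11, 8, 3, 14, 12, 1, 6]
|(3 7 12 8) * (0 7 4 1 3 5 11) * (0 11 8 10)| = |(0 7 12 10)(1 3 4)(5 8)| = 12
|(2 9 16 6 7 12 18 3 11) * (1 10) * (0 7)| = |(0 7 12 18 3 11 2 9 16 6)(1 10)| = 10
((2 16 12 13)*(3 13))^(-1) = (2 13 3 12 16) = [0, 1, 13, 12, 4, 5, 6, 7, 8, 9, 10, 11, 16, 3, 14, 15, 2]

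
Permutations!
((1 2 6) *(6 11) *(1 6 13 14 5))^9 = (1 13)(2 14)(5 11) = [0, 13, 14, 3, 4, 11, 6, 7, 8, 9, 10, 5, 12, 1, 2]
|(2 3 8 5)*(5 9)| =|(2 3 8 9 5)| =5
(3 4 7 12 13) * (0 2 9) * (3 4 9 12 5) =[2, 1, 12, 9, 7, 3, 6, 5, 8, 0, 10, 11, 13, 4] =(0 2 12 13 4 7 5 3 9)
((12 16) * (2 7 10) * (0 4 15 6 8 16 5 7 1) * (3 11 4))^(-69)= (0 3 11 4 15 6 8 16 12 5 7 10 2 1)= [3, 0, 1, 11, 15, 7, 8, 10, 16, 9, 2, 4, 5, 13, 14, 6, 12]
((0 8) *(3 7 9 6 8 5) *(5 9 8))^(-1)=[8, 1, 2, 5, 4, 6, 9, 3, 7, 0]=(0 8 7 3 5 6 9)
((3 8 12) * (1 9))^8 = (3 12 8) = [0, 1, 2, 12, 4, 5, 6, 7, 3, 9, 10, 11, 8]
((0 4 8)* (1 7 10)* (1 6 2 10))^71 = (0 8 4)(1 7)(2 6 10) = [8, 7, 6, 3, 0, 5, 10, 1, 4, 9, 2]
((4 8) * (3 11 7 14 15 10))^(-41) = (3 11 7 14 15 10)(4 8) = [0, 1, 2, 11, 8, 5, 6, 14, 4, 9, 3, 7, 12, 13, 15, 10]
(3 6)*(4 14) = (3 6)(4 14) = [0, 1, 2, 6, 14, 5, 3, 7, 8, 9, 10, 11, 12, 13, 4]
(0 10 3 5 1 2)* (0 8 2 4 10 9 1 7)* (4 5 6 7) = [9, 5, 8, 6, 10, 4, 7, 0, 2, 1, 3] = (0 9 1 5 4 10 3 6 7)(2 8)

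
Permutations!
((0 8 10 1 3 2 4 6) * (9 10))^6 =(0 2 10)(1 8 4)(3 9 6) =[2, 8, 10, 9, 1, 5, 3, 7, 4, 6, 0]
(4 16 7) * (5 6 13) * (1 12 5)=(1 12 5 6 13)(4 16 7)=[0, 12, 2, 3, 16, 6, 13, 4, 8, 9, 10, 11, 5, 1, 14, 15, 7]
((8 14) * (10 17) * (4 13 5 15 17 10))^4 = (4 17 15 5 13) = [0, 1, 2, 3, 17, 13, 6, 7, 8, 9, 10, 11, 12, 4, 14, 5, 16, 15]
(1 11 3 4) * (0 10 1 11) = (0 10 1)(3 4 11) = [10, 0, 2, 4, 11, 5, 6, 7, 8, 9, 1, 3]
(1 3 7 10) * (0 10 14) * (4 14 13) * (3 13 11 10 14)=(0 14)(1 13 4 3 7 11 10)=[14, 13, 2, 7, 3, 5, 6, 11, 8, 9, 1, 10, 12, 4, 0]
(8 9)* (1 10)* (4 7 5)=(1 10)(4 7 5)(8 9)=[0, 10, 2, 3, 7, 4, 6, 5, 9, 8, 1]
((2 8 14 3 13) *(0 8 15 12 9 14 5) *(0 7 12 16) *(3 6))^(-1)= [16, 1, 13, 6, 4, 8, 14, 5, 0, 12, 10, 11, 7, 3, 9, 2, 15]= (0 16 15 2 13 3 6 14 9 12 7 5 8)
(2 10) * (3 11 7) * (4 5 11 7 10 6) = [0, 1, 6, 7, 5, 11, 4, 3, 8, 9, 2, 10] = (2 6 4 5 11 10)(3 7)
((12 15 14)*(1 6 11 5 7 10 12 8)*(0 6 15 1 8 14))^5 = (0 10 6 12 11 1 5 15 7) = [10, 5, 2, 3, 4, 15, 12, 0, 8, 9, 6, 1, 11, 13, 14, 7]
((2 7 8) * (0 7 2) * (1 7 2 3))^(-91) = (0 8 7 1 3 2) = [8, 3, 0, 2, 4, 5, 6, 1, 7]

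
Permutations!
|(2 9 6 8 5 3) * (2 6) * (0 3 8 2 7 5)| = |(0 3 6 2 9 7 5 8)| = 8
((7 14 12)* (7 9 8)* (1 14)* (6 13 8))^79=(1 7 8 13 6 9 12 14)=[0, 7, 2, 3, 4, 5, 9, 8, 13, 12, 10, 11, 14, 6, 1]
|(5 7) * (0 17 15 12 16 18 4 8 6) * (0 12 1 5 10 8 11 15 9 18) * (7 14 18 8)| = |(0 17 9 8 6 12 16)(1 5 14 18 4 11 15)(7 10)| = 14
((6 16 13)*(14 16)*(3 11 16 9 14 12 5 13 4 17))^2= (3 16 17 11 4)(5 6)(12 13)= [0, 1, 2, 16, 3, 6, 5, 7, 8, 9, 10, 4, 13, 12, 14, 15, 17, 11]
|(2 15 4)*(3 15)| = |(2 3 15 4)| = 4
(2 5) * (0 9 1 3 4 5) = (0 9 1 3 4 5 2) = [9, 3, 0, 4, 5, 2, 6, 7, 8, 1]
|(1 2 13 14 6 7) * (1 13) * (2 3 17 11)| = |(1 3 17 11 2)(6 7 13 14)| = 20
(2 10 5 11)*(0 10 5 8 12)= (0 10 8 12)(2 5 11)= [10, 1, 5, 3, 4, 11, 6, 7, 12, 9, 8, 2, 0]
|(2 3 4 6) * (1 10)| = |(1 10)(2 3 4 6)| = 4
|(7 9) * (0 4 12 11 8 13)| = |(0 4 12 11 8 13)(7 9)| = 6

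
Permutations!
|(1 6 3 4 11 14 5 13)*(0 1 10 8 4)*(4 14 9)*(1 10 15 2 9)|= 14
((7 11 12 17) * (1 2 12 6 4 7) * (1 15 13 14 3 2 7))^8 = [0, 6, 12, 2, 11, 5, 7, 4, 8, 9, 10, 1, 17, 14, 3, 13, 16, 15] = (1 6 7 4 11)(2 12 17 15 13 14 3)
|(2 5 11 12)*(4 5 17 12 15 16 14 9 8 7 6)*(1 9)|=33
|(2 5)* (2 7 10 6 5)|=|(5 7 10 6)|=4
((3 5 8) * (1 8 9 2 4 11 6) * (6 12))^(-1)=[0, 6, 9, 8, 2, 3, 12, 7, 1, 5, 10, 4, 11]=(1 6 12 11 4 2 9 5 3 8)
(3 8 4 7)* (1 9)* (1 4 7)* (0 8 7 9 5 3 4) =(0 8 9)(1 5 3 7 4) =[8, 5, 2, 7, 1, 3, 6, 4, 9, 0]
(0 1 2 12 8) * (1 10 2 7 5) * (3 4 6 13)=(0 10 2 12 8)(1 7 5)(3 4 6 13)=[10, 7, 12, 4, 6, 1, 13, 5, 0, 9, 2, 11, 8, 3]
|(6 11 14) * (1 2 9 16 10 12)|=|(1 2 9 16 10 12)(6 11 14)|=6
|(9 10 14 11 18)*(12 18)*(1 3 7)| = 6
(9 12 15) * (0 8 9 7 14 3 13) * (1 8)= (0 1 8 9 12 15 7 14 3 13)= [1, 8, 2, 13, 4, 5, 6, 14, 9, 12, 10, 11, 15, 0, 3, 7]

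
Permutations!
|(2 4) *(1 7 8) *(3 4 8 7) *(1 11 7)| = |(1 3 4 2 8 11 7)| = 7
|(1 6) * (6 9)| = |(1 9 6)| = 3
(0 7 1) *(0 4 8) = (0 7 1 4 8) = [7, 4, 2, 3, 8, 5, 6, 1, 0]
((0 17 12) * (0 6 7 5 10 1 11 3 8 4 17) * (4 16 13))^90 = (1 10 5 7 6 12 17 4 13 16 8 3 11) = [0, 10, 2, 11, 13, 7, 12, 6, 3, 9, 5, 1, 17, 16, 14, 15, 8, 4]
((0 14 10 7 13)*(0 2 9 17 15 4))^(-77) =[7, 1, 15, 3, 10, 5, 6, 9, 8, 4, 2, 11, 12, 17, 13, 14, 16, 0] =(0 7 9 4 10 2 15 14 13 17)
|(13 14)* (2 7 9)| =6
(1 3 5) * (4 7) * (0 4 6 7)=(0 4)(1 3 5)(6 7)=[4, 3, 2, 5, 0, 1, 7, 6]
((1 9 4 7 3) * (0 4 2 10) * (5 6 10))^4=(0 1 6 7 2)(3 5 4 9 10)=[1, 6, 0, 5, 9, 4, 7, 2, 8, 10, 3]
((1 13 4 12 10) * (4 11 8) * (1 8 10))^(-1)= (1 12 4 8 10 11 13)= [0, 12, 2, 3, 8, 5, 6, 7, 10, 9, 11, 13, 4, 1]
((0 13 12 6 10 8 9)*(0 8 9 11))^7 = [11, 1, 2, 3, 4, 5, 12, 7, 9, 10, 6, 8, 13, 0] = (0 11 8 9 10 6 12 13)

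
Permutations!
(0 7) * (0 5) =(0 7 5) =[7, 1, 2, 3, 4, 0, 6, 5]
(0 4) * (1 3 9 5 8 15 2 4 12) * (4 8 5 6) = (0 12 1 3 9 6 4)(2 8 15) = [12, 3, 8, 9, 0, 5, 4, 7, 15, 6, 10, 11, 1, 13, 14, 2]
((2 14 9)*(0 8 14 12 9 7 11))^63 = (0 7 8 11 14) = [7, 1, 2, 3, 4, 5, 6, 8, 11, 9, 10, 14, 12, 13, 0]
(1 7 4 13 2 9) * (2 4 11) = (1 7 11 2 9)(4 13) = [0, 7, 9, 3, 13, 5, 6, 11, 8, 1, 10, 2, 12, 4]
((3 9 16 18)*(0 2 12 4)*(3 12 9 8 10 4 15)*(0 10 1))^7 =(0 3 18 2 8 12 9 1 15 16)(4 10) =[3, 15, 8, 18, 10, 5, 6, 7, 12, 1, 4, 11, 9, 13, 14, 16, 0, 17, 2]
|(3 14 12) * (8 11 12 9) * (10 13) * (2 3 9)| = |(2 3 14)(8 11 12 9)(10 13)| = 12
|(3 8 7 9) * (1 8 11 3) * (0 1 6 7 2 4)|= 30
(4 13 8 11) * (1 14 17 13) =[0, 14, 2, 3, 1, 5, 6, 7, 11, 9, 10, 4, 12, 8, 17, 15, 16, 13] =(1 14 17 13 8 11 4)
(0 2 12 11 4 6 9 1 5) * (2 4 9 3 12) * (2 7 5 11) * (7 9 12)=(0 4 6 3 7 5)(1 11 12 2 9)=[4, 11, 9, 7, 6, 0, 3, 5, 8, 1, 10, 12, 2]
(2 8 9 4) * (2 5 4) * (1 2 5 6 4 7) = (1 2 8 9 5 7)(4 6) = [0, 2, 8, 3, 6, 7, 4, 1, 9, 5]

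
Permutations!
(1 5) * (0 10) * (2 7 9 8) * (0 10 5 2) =(10)(0 5 1 2 7 9 8) =[5, 2, 7, 3, 4, 1, 6, 9, 0, 8, 10]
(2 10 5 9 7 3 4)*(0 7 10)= (0 7 3 4 2)(5 9 10)= [7, 1, 0, 4, 2, 9, 6, 3, 8, 10, 5]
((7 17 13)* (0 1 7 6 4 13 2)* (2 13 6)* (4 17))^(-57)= (0 2 13 17 6 4 7 1)= [2, 0, 13, 3, 7, 5, 4, 1, 8, 9, 10, 11, 12, 17, 14, 15, 16, 6]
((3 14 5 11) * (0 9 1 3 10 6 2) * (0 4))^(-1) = (0 4 2 6 10 11 5 14 3 1 9) = [4, 9, 6, 1, 2, 14, 10, 7, 8, 0, 11, 5, 12, 13, 3]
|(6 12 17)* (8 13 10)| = 3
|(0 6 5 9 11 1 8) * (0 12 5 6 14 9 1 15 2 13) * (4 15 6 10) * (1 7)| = 10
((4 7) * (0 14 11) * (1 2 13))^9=(14)(4 7)=[0, 1, 2, 3, 7, 5, 6, 4, 8, 9, 10, 11, 12, 13, 14]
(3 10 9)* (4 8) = (3 10 9)(4 8) = [0, 1, 2, 10, 8, 5, 6, 7, 4, 3, 9]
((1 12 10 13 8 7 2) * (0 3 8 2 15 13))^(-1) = (0 10 12 1 2 13 15 7 8 3) = [10, 2, 13, 0, 4, 5, 6, 8, 3, 9, 12, 11, 1, 15, 14, 7]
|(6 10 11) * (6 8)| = |(6 10 11 8)| = 4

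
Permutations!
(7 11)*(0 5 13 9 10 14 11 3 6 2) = (0 5 13 9 10 14 11 7 3 6 2) = [5, 1, 0, 6, 4, 13, 2, 3, 8, 10, 14, 7, 12, 9, 11]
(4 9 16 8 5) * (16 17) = (4 9 17 16 8 5) = [0, 1, 2, 3, 9, 4, 6, 7, 5, 17, 10, 11, 12, 13, 14, 15, 8, 16]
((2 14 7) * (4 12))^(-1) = (2 7 14)(4 12) = [0, 1, 7, 3, 12, 5, 6, 14, 8, 9, 10, 11, 4, 13, 2]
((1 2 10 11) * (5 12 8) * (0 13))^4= (13)(5 12 8)= [0, 1, 2, 3, 4, 12, 6, 7, 5, 9, 10, 11, 8, 13]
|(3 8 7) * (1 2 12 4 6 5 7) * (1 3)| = |(1 2 12 4 6 5 7)(3 8)| = 14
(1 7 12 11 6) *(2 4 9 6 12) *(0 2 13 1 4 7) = (0 2 7 13 1)(4 9 6)(11 12) = [2, 0, 7, 3, 9, 5, 4, 13, 8, 6, 10, 12, 11, 1]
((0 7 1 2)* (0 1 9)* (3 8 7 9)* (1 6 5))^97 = [9, 2, 6, 8, 4, 1, 5, 3, 7, 0] = (0 9)(1 2 6 5)(3 8 7)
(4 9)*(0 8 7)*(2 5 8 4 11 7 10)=(0 4 9 11 7)(2 5 8 10)=[4, 1, 5, 3, 9, 8, 6, 0, 10, 11, 2, 7]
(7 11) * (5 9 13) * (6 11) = [0, 1, 2, 3, 4, 9, 11, 6, 8, 13, 10, 7, 12, 5] = (5 9 13)(6 11 7)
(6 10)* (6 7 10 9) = (6 9)(7 10) = [0, 1, 2, 3, 4, 5, 9, 10, 8, 6, 7]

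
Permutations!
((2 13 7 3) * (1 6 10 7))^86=(1 10 3 13 6 7 2)=[0, 10, 1, 13, 4, 5, 7, 2, 8, 9, 3, 11, 12, 6]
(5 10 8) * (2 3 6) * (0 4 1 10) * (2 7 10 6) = [4, 6, 3, 2, 1, 0, 7, 10, 5, 9, 8] = (0 4 1 6 7 10 8 5)(2 3)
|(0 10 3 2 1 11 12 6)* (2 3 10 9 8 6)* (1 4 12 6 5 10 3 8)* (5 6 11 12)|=11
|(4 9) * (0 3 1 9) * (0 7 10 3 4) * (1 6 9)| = |(0 4 7 10 3 6 9)| = 7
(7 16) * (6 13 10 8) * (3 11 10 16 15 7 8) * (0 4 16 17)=(0 4 16 8 6 13 17)(3 11 10)(7 15)=[4, 1, 2, 11, 16, 5, 13, 15, 6, 9, 3, 10, 12, 17, 14, 7, 8, 0]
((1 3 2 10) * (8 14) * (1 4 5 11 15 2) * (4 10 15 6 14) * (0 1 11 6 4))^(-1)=(0 8 14 6 5 4 11 3 1)(2 15)=[8, 0, 15, 1, 11, 4, 5, 7, 14, 9, 10, 3, 12, 13, 6, 2]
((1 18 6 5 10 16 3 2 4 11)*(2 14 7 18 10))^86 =(1 16 14 18 5 4)(2 11 10 3 7 6) =[0, 16, 11, 7, 1, 4, 2, 6, 8, 9, 3, 10, 12, 13, 18, 15, 14, 17, 5]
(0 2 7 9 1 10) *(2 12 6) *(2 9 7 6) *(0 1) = (0 12 2 6 9)(1 10) = [12, 10, 6, 3, 4, 5, 9, 7, 8, 0, 1, 11, 2]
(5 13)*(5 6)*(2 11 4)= (2 11 4)(5 13 6)= [0, 1, 11, 3, 2, 13, 5, 7, 8, 9, 10, 4, 12, 6]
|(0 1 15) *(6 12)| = |(0 1 15)(6 12)| = 6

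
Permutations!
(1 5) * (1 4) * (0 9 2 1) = [9, 5, 1, 3, 0, 4, 6, 7, 8, 2] = (0 9 2 1 5 4)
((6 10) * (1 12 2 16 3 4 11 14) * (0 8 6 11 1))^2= (0 6 11)(1 2 3)(4 12 16)(8 10 14)= [6, 2, 3, 1, 12, 5, 11, 7, 10, 9, 14, 0, 16, 13, 8, 15, 4]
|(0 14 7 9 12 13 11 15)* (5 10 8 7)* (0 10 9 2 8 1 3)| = |(0 14 5 9 12 13 11 15 10 1 3)(2 8 7)| = 33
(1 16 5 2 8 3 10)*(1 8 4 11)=[0, 16, 4, 10, 11, 2, 6, 7, 3, 9, 8, 1, 12, 13, 14, 15, 5]=(1 16 5 2 4 11)(3 10 8)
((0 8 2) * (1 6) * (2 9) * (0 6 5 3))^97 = [8, 5, 6, 0, 4, 3, 1, 7, 9, 2] = (0 8 9 2 6 1 5 3)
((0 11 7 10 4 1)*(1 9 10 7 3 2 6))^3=(0 2)(1 3)(6 11)=[2, 3, 0, 1, 4, 5, 11, 7, 8, 9, 10, 6]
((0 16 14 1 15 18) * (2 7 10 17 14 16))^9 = (18) = [0, 1, 2, 3, 4, 5, 6, 7, 8, 9, 10, 11, 12, 13, 14, 15, 16, 17, 18]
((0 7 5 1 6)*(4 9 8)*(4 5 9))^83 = [6, 5, 2, 3, 4, 8, 1, 0, 9, 7] = (0 6 1 5 8 9 7)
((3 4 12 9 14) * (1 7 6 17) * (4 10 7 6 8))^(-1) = (1 17 6)(3 14 9 12 4 8 7 10) = [0, 17, 2, 14, 8, 5, 1, 10, 7, 12, 3, 11, 4, 13, 9, 15, 16, 6]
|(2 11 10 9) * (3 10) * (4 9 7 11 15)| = |(2 15 4 9)(3 10 7 11)| = 4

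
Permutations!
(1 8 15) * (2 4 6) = (1 8 15)(2 4 6) = [0, 8, 4, 3, 6, 5, 2, 7, 15, 9, 10, 11, 12, 13, 14, 1]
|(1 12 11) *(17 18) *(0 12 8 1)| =6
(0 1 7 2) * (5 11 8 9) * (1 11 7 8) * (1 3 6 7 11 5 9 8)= [5, 1, 0, 6, 4, 11, 7, 2, 8, 9, 10, 3]= (0 5 11 3 6 7 2)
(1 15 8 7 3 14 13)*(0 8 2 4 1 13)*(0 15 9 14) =(0 8 7 3)(1 9 14 15 2 4) =[8, 9, 4, 0, 1, 5, 6, 3, 7, 14, 10, 11, 12, 13, 15, 2]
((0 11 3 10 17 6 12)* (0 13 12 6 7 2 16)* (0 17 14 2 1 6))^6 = (0 16 11 17 3 7 10 1 14 6 2) = [16, 14, 0, 7, 4, 5, 2, 10, 8, 9, 1, 17, 12, 13, 6, 15, 11, 3]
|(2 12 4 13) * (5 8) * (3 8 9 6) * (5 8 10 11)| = 12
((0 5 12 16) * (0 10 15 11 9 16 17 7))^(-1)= (0 7 17 12 5)(9 11 15 10 16)= [7, 1, 2, 3, 4, 0, 6, 17, 8, 11, 16, 15, 5, 13, 14, 10, 9, 12]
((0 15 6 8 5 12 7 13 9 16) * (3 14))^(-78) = [6, 1, 2, 3, 4, 7, 5, 9, 12, 0, 10, 11, 13, 16, 14, 8, 15] = (0 6 5 7 9)(8 12 13 16 15)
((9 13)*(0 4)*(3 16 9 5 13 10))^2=(3 9)(10 16)=[0, 1, 2, 9, 4, 5, 6, 7, 8, 3, 16, 11, 12, 13, 14, 15, 10]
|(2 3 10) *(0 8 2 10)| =|(10)(0 8 2 3)| =4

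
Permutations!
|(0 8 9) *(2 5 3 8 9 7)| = 10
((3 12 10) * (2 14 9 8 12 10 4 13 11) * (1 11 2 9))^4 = (1 12 14 8 2 9 13 11 4) = [0, 12, 9, 3, 1, 5, 6, 7, 2, 13, 10, 4, 14, 11, 8]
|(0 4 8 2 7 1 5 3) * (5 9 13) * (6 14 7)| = 12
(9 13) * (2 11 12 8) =(2 11 12 8)(9 13) =[0, 1, 11, 3, 4, 5, 6, 7, 2, 13, 10, 12, 8, 9]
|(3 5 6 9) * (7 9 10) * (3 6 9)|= 6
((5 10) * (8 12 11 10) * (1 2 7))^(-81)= (5 10 11 12 8)= [0, 1, 2, 3, 4, 10, 6, 7, 5, 9, 11, 12, 8]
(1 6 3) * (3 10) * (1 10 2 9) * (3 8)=(1 6 2 9)(3 10 8)=[0, 6, 9, 10, 4, 5, 2, 7, 3, 1, 8]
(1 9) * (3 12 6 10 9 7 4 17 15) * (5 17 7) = (1 5 17 15 3 12 6 10 9)(4 7) = [0, 5, 2, 12, 7, 17, 10, 4, 8, 1, 9, 11, 6, 13, 14, 3, 16, 15]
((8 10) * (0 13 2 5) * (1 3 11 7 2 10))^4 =[1, 2, 10, 5, 4, 8, 6, 13, 7, 9, 11, 0, 12, 3] =(0 1 2 10 11)(3 5 8 7 13)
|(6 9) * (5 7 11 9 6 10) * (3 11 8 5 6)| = 15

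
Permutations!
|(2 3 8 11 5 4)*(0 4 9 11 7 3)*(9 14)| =|(0 4 2)(3 8 7)(5 14 9 11)| =12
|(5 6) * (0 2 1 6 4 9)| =|(0 2 1 6 5 4 9)| =7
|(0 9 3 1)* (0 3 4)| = |(0 9 4)(1 3)| = 6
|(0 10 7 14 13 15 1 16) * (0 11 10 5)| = 8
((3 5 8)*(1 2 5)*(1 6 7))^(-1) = [0, 7, 1, 8, 4, 2, 3, 6, 5] = (1 7 6 3 8 5 2)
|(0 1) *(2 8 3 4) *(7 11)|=|(0 1)(2 8 3 4)(7 11)|=4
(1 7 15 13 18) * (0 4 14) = (0 4 14)(1 7 15 13 18) = [4, 7, 2, 3, 14, 5, 6, 15, 8, 9, 10, 11, 12, 18, 0, 13, 16, 17, 1]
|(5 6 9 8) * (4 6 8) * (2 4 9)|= |(9)(2 4 6)(5 8)|= 6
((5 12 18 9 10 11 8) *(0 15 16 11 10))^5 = [5, 1, 2, 3, 4, 15, 6, 7, 0, 8, 10, 9, 16, 13, 14, 12, 18, 17, 11] = (0 5 15 12 16 18 11 9 8)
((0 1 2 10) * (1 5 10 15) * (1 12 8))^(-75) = (15) = [0, 1, 2, 3, 4, 5, 6, 7, 8, 9, 10, 11, 12, 13, 14, 15]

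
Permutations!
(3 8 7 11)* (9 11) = [0, 1, 2, 8, 4, 5, 6, 9, 7, 11, 10, 3] = (3 8 7 9 11)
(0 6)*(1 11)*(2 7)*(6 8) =(0 8 6)(1 11)(2 7) =[8, 11, 7, 3, 4, 5, 0, 2, 6, 9, 10, 1]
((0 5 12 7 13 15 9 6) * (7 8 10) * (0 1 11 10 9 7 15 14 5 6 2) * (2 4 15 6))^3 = (0 2)(1 6 10 11)(4 13 12)(5 9 7)(8 15 14) = [2, 6, 0, 3, 13, 9, 10, 5, 15, 7, 11, 1, 4, 12, 8, 14]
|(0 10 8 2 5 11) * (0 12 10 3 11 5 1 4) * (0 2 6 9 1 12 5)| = |(0 3 11 5)(1 4 2 12 10 8 6 9)| = 8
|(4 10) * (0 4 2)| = 4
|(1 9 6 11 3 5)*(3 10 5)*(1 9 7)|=10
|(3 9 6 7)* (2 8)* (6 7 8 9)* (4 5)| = |(2 9 7 3 6 8)(4 5)| = 6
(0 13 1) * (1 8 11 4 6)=(0 13 8 11 4 6 1)=[13, 0, 2, 3, 6, 5, 1, 7, 11, 9, 10, 4, 12, 8]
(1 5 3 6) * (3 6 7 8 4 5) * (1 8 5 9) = (1 3 7 5 6 8 4 9) = [0, 3, 2, 7, 9, 6, 8, 5, 4, 1]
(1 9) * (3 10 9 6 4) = (1 6 4 3 10 9) = [0, 6, 2, 10, 3, 5, 4, 7, 8, 1, 9]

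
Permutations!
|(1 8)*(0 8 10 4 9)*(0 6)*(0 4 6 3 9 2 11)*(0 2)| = |(0 8 1 10 6 4)(2 11)(3 9)| = 6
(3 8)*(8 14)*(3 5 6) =(3 14 8 5 6) =[0, 1, 2, 14, 4, 6, 3, 7, 5, 9, 10, 11, 12, 13, 8]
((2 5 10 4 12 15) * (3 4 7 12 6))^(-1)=(2 15 12 7 10 5)(3 6 4)=[0, 1, 15, 6, 3, 2, 4, 10, 8, 9, 5, 11, 7, 13, 14, 12]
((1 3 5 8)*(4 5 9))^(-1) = (1 8 5 4 9 3) = [0, 8, 2, 1, 9, 4, 6, 7, 5, 3]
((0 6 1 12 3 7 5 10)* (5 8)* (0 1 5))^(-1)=(0 8 7 3 12 1 10 5 6)=[8, 10, 2, 12, 4, 6, 0, 3, 7, 9, 5, 11, 1]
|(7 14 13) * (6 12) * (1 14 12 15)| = 7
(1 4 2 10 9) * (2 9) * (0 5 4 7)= (0 5 4 9 1 7)(2 10)= [5, 7, 10, 3, 9, 4, 6, 0, 8, 1, 2]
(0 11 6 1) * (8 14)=(0 11 6 1)(8 14)=[11, 0, 2, 3, 4, 5, 1, 7, 14, 9, 10, 6, 12, 13, 8]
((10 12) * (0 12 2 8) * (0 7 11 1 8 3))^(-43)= (0 10 3 12 2)(1 8 7 11)= [10, 8, 0, 12, 4, 5, 6, 11, 7, 9, 3, 1, 2]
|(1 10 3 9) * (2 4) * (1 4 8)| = |(1 10 3 9 4 2 8)| = 7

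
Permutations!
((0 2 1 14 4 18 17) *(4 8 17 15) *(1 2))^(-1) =[17, 0, 2, 3, 15, 5, 6, 7, 14, 9, 10, 11, 12, 13, 1, 18, 16, 8, 4] =(0 17 8 14 1)(4 15 18)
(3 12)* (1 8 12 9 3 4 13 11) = (1 8 12 4 13 11)(3 9) = [0, 8, 2, 9, 13, 5, 6, 7, 12, 3, 10, 1, 4, 11]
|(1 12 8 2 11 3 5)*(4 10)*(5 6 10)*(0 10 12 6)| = |(0 10 4 5 1 6 12 8 2 11 3)| = 11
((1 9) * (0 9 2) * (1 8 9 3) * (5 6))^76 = (9) = [0, 1, 2, 3, 4, 5, 6, 7, 8, 9]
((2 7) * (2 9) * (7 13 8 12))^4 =(2 7 8)(9 12 13) =[0, 1, 7, 3, 4, 5, 6, 8, 2, 12, 10, 11, 13, 9]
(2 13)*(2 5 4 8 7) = (2 13 5 4 8 7) = [0, 1, 13, 3, 8, 4, 6, 2, 7, 9, 10, 11, 12, 5]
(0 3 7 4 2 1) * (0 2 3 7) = [7, 2, 1, 0, 3, 5, 6, 4] = (0 7 4 3)(1 2)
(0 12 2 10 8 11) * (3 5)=(0 12 2 10 8 11)(3 5)=[12, 1, 10, 5, 4, 3, 6, 7, 11, 9, 8, 0, 2]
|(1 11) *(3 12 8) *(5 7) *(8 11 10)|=|(1 10 8 3 12 11)(5 7)|=6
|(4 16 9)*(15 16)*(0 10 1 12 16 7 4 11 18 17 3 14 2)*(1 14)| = 24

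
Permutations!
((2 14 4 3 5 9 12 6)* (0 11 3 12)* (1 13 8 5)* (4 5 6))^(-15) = (0 2 1 9 6 3 5 8 11 14 13)(4 12) = [2, 9, 1, 5, 12, 8, 3, 7, 11, 6, 10, 14, 4, 0, 13]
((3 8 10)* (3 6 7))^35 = (10) = [0, 1, 2, 3, 4, 5, 6, 7, 8, 9, 10]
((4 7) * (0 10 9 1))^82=(0 9)(1 10)=[9, 10, 2, 3, 4, 5, 6, 7, 8, 0, 1]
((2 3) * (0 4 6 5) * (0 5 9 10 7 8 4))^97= (2 3)(4 6 9 10 7 8)= [0, 1, 3, 2, 6, 5, 9, 8, 4, 10, 7]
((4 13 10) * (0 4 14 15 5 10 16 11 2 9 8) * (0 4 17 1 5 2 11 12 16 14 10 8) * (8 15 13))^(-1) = (0 9 2 15 5 1 17)(4 8)(12 16)(13 14) = [9, 17, 15, 3, 8, 1, 6, 7, 4, 2, 10, 11, 16, 14, 13, 5, 12, 0]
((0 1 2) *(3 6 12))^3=(12)=[0, 1, 2, 3, 4, 5, 6, 7, 8, 9, 10, 11, 12]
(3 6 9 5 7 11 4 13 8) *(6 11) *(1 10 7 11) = (1 10 7 6 9 5 11 4 13 8 3) = [0, 10, 2, 1, 13, 11, 9, 6, 3, 5, 7, 4, 12, 8]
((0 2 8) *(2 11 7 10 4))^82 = (0 2 10 11 8 4 7) = [2, 1, 10, 3, 7, 5, 6, 0, 4, 9, 11, 8]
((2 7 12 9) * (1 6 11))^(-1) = (1 11 6)(2 9 12 7) = [0, 11, 9, 3, 4, 5, 1, 2, 8, 12, 10, 6, 7]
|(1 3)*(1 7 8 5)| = |(1 3 7 8 5)| = 5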